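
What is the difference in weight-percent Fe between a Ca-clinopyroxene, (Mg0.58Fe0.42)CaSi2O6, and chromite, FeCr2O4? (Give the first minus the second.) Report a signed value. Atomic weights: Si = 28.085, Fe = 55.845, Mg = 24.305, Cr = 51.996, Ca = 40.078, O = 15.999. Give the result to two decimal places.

Fe in (Mg0.58Fe0.42)CaSi2O6: molar mass 229.794 g/mol; 0.42×55.845 = 23.455 g → 10.21 wt%.
Fe in FeCr2O4: molar mass 223.833 g/mol; 1×55.845 = 55.845 g → 24.95 wt%.
Difference = 10.21 − 24.95 = -14.74 percentage points.

-14.74 percentage points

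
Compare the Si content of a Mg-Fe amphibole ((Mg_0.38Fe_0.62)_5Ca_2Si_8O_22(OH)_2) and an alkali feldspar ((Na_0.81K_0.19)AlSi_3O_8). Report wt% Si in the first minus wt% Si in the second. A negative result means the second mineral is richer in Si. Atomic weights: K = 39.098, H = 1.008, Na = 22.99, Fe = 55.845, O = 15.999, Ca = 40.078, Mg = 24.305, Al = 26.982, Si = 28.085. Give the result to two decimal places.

-7.07 percentage points

M((Mg_0.38Fe_0.62)_5Ca_2Si_8O_22(OH)_2) = 910.127 g/mol, so wt% Si = 224.680/910.127 × 100 = 24.69%.
M((Na_0.81K_0.19)AlSi_3O_8) = 265.280 g/mol, so wt% Si = 84.255/265.280 × 100 = 31.76%.
24.69 − 31.76 = -7.07 pp.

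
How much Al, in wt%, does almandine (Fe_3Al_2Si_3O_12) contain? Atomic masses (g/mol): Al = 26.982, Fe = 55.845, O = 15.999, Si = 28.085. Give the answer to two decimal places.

Formula mass = 3*55.845 + 2*26.982 + 3*28.085 + 12*15.999 = 497.742 g/mol, of which 53.964 g is Al.
So Al makes up 53.964/497.742 = 0.1084 of the mass, i.e. 10.84%.

10.84 wt%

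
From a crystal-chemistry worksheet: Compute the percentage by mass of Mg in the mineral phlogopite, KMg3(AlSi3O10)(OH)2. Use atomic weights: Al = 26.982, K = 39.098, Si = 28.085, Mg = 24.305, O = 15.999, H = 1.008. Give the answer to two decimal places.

17.47 wt%

Molar mass of KMg3(AlSi3O10)(OH)2: 1*39.098 + 3*24.305 + 1*26.982 + 3*28.085 + 12*15.999 + 2*1.008 = 417.254 g/mol.
Mass of Mg per formula unit: 3 × 24.305 = 72.915 g.
Weight fraction Mg = 72.915 / 417.254 = 0.1747.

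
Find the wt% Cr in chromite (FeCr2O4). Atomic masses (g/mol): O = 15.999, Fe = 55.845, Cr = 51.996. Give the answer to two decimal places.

46.46 weight percent

M(FeCr2O4) = 223.833 g/mol.
Cr contributes 2 × 51.996 = 103.992 g per mole.
103.992/223.833 = 0.4646 → 46.46%.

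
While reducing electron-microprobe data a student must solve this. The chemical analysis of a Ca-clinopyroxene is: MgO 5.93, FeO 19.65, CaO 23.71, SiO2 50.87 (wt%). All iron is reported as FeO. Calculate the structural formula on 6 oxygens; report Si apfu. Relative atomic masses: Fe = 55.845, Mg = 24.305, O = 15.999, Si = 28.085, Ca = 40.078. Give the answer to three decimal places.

5.93 wt% MgO ÷ 40.304 g/mol = 0.14713 mol, giving 0.14713 Mg and 0.14713 O.
19.65 wt% FeO ÷ 71.844 g/mol = 0.27351 mol, giving 0.27351 Fe and 0.27351 O.
23.71 wt% CaO ÷ 56.077 g/mol = 0.42281 mol, giving 0.42281 Ca and 0.42281 O.
50.87 wt% SiO2 ÷ 60.083 g/mol = 0.84666 mol, giving 0.84666 Si and 1.69332 O.
Oxygen sums to 2.53677; scaling by 6/2.53677 = 2.36521 puts the formula on 6 O.
Si: 0.84666 × 2.36521 = 2.003 atoms per formula unit.

2.003 Si apfu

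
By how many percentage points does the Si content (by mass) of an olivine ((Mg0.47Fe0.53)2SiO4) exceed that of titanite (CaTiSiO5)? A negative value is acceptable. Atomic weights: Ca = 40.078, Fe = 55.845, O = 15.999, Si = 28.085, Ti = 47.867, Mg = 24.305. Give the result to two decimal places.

Si in (Mg0.47Fe0.53)2SiO4: molar mass 174.123 g/mol; 1×28.085 = 28.085 g → 16.13 wt%.
Si in CaTiSiO5: molar mass 196.025 g/mol; 1×28.085 = 28.085 g → 14.33 wt%.
Difference = 16.13 − 14.33 = 1.80 percentage points.

1.80 percentage points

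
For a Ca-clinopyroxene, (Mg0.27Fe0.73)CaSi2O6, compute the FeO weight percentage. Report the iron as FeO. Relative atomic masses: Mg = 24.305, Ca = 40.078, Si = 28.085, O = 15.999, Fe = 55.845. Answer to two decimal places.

21.89 wt%

M((Mg0.27Fe0.73)CaSi2O6) = 239.571 g/mol; M(FeO) = 71.844 g/mol.
Moles FeO per formula unit = 0.73 Fe ÷ 1 = 0.7300.
FeO fraction = (0.7300 × 71.844) / 239.571 = 52.446/239.571 = 0.2189.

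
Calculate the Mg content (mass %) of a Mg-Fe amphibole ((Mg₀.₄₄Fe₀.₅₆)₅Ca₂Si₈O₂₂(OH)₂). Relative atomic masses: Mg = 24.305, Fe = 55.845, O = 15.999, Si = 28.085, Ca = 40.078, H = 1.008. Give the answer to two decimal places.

5.94 mass %

Molar mass of (Mg₀.₄₄Fe₀.₅₆)₅Ca₂Si₈O₂₂(OH)₂: 2.20*24.305 + 2.80*55.845 + 2*40.078 + 8*28.085 + 24*15.999 + 2*1.008 = 900.665 g/mol.
Mass of Mg per formula unit: 2.20 × 24.305 = 53.471 g.
Weight fraction Mg = 53.471 / 900.665 = 0.0594.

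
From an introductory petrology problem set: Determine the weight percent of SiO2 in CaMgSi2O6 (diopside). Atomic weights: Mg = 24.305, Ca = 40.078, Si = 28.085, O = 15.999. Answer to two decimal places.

M(CaMgSi2O6) = 216.547 g/mol; M(SiO2) = 60.083 g/mol.
Moles SiO2 per formula unit = 2 Si ÷ 1 = 2.0000.
SiO2 fraction = (2.0000 × 60.083) / 216.547 = 120.166/216.547 = 0.5549.

55.49 wt%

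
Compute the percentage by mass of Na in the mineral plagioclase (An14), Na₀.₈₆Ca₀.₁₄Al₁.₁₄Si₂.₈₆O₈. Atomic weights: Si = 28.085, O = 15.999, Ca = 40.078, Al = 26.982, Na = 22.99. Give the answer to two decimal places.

M(Na₀.₈₆Ca₀.₁₄Al₁.₁₄Si₂.₈₆O₈) = 264.457 g/mol.
Na contributes 0.86 × 22.99 = 19.771 g per mole.
19.771/264.457 = 0.0748 → 7.48%.

7.48 weight percent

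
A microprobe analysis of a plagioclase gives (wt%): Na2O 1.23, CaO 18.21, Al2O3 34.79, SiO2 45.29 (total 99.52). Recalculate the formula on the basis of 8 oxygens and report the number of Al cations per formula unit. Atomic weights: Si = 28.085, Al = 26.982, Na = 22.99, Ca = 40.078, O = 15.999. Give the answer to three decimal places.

1.898 Al apfu

1.23 wt% Na2O ÷ 61.979 g/mol = 0.01985 mol, giving 0.03970 Na and 0.01985 O.
18.21 wt% CaO ÷ 56.077 g/mol = 0.32473 mol, giving 0.32473 Ca and 0.32473 O.
34.79 wt% Al2O3 ÷ 101.961 g/mol = 0.34121 mol, giving 0.68242 Al and 1.02363 O.
45.29 wt% SiO2 ÷ 60.083 g/mol = 0.75379 mol, giving 0.75379 Si and 1.50758 O.
Oxygen sums to 2.87579; scaling by 8/2.87579 = 2.78184 puts the formula on 8 O.
Al: 0.68242 × 2.78184 = 1.898 atoms per formula unit.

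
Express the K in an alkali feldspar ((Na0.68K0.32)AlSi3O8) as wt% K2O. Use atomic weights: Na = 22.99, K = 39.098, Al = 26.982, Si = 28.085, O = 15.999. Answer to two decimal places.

M((Na0.68K0.32)AlSi3O8) = 267.374 g/mol; M(K2O) = 94.195 g/mol.
Moles K2O per formula unit = 0.32 K ÷ 2 = 0.1600.
K2O fraction = (0.1600 × 94.195) / 267.374 = 15.071/267.374 = 0.0564.

5.64 wt%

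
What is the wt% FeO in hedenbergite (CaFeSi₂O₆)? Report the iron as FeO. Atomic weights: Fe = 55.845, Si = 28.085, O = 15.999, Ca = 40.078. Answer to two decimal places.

Formula mass = 248.087 g/mol.
1 Fe → 1.0000 mol FeO per formula unit; M(FeO) = 71.844, so FeO mass = 71.844 g.
71.844/248.087 × 100 = 28.96 wt%.

28.96 wt%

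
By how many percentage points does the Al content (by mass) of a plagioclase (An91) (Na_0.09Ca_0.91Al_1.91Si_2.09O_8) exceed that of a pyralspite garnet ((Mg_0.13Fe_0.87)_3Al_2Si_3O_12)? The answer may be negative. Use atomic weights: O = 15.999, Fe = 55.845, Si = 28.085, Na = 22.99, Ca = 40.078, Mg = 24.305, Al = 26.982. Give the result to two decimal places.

Al in Na_0.09Ca_0.91Al_1.91Si_2.09O_8: molar mass 276.765 g/mol; 1.91×26.982 = 51.536 g → 18.62 wt%.
Al in (Mg_0.13Fe_0.87)_3Al_2Si_3O_12: molar mass 485.441 g/mol; 2×26.982 = 53.964 g → 11.12 wt%.
Difference = 18.62 − 11.12 = 7.50 percentage points.

7.50 percentage points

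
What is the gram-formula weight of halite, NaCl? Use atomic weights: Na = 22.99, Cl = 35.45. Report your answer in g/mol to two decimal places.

58.44 g/mol

Na: 1 × 22.99 = 22.9900
Cl: 1 × 35.45 = 35.4500
Summing the contributions gives the formula mass.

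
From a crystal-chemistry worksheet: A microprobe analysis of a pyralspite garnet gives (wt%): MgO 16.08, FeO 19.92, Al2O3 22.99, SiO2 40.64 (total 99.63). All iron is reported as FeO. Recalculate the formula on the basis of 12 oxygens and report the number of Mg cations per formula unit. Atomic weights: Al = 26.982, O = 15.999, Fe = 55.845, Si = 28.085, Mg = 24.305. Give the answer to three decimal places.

1.770 Mg apfu

MgO: 16.08/40.304 = 0.39897 mol → 0.39897 mol Mg, 0.39897 mol O.
FeO: 19.92/71.844 = 0.27727 mol → 0.27727 mol Fe, 0.27727 mol O.
Al2O3: 22.99/101.961 = 0.22548 mol → 0.45096 mol Al, 0.67644 mol O.
SiO2: 40.64/60.083 = 0.67640 mol → 0.67640 mol Si, 1.35280 mol O.
Total oxygen = 2.70548 mol. Normalization factor = 12/2.70548 = 4.43544.
Mg per 12 O = 0.39897 × 4.43544 = 1.770.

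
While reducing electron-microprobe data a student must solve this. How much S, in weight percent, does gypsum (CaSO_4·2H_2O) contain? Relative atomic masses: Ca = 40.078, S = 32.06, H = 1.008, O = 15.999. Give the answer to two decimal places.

18.62 weight percent

M(CaSO_4·2H_2O) = 172.164 g/mol.
S contributes 1 × 32.06 = 32.060 g per mole.
32.060/172.164 = 0.1862 → 18.62%.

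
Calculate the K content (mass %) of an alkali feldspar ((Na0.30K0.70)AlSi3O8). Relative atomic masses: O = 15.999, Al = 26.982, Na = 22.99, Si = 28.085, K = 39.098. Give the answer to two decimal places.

Formula mass = 0.30·22.99 + 0.70·39.098 + 1·26.982 + 3·28.085 + 8·15.999 = 273.495 g/mol, of which 27.369 g is K.
So K makes up 27.369/273.495 = 0.1001 of the mass, i.e. 10.01%.

10.01 mass %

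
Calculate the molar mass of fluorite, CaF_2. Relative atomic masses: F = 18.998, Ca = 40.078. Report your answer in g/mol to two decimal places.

The formula mass is the sum 1×40.078 + 2×18.998.

78.07 g/mol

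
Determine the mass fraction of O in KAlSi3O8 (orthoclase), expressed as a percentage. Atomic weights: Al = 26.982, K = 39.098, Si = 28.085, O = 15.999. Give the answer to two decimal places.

45.99 weight percent

Formula mass = 1*39.098 + 1*26.982 + 3*28.085 + 8*15.999 = 278.327 g/mol, of which 127.992 g is O.
So O makes up 127.992/278.327 = 0.4599 of the mass, i.e. 45.99%.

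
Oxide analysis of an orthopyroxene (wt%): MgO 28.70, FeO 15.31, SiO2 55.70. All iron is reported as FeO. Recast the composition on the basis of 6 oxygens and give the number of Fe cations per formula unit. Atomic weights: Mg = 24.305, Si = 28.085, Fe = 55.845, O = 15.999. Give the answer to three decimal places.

28.70 wt% MgO ÷ 40.304 g/mol = 0.71209 mol, giving 0.71209 Mg and 0.71209 O.
15.31 wt% FeO ÷ 71.844 g/mol = 0.21310 mol, giving 0.21310 Fe and 0.21310 O.
55.70 wt% SiO2 ÷ 60.083 g/mol = 0.92705 mol, giving 0.92705 Si and 1.85410 O.
Oxygen sums to 2.77929; scaling by 6/2.77929 = 2.15882 puts the formula on 6 O.
Fe: 0.21310 × 2.15882 = 0.460 atoms per formula unit.

0.460 Fe apfu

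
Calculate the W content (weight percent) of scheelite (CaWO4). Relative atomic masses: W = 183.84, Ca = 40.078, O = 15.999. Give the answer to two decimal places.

63.85 weight percent

Formula mass = 1×40.078 + 1×183.84 + 4×15.999 = 287.914 g/mol, of which 183.840 g is W.
So W makes up 183.840/287.914 = 0.6385 of the mass, i.e. 63.85%.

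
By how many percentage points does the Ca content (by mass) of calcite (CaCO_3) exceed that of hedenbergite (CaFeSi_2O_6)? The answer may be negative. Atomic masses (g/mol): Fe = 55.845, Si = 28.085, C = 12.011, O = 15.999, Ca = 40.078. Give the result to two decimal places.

M(CaCO_3) = 100.086 g/mol, so wt% Ca = 40.078/100.086 × 100 = 40.04%.
M(CaFeSi_2O_6) = 248.087 g/mol, so wt% Ca = 40.078/248.087 × 100 = 16.15%.
40.04 − 16.15 = 23.89 pp.

23.89 percentage points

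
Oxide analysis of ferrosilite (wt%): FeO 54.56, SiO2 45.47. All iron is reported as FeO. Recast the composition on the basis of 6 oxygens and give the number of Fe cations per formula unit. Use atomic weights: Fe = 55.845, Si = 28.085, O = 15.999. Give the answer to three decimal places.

2.005 Fe apfu

54.56 wt% FeO ÷ 71.844 g/mol = 0.75942 mol, giving 0.75942 Fe and 0.75942 O.
45.47 wt% SiO2 ÷ 60.083 g/mol = 0.75679 mol, giving 0.75679 Si and 1.51358 O.
Oxygen sums to 2.27300; scaling by 6/2.27300 = 2.63968 puts the formula on 6 O.
Fe: 0.75942 × 2.63968 = 2.005 atoms per formula unit.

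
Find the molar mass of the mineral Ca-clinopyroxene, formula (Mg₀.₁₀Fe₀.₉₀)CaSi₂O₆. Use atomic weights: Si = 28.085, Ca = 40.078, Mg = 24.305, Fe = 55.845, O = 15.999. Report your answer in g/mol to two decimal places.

244.93 g/mol

Mg: 0.10 × 24.305 = 2.4305
Fe: 0.90 × 55.845 = 50.2605
Ca: 1 × 40.078 = 40.0780
Si: 2 × 28.085 = 56.1700
O: 6 × 15.999 = 95.9940
Summing the contributions gives the formula mass.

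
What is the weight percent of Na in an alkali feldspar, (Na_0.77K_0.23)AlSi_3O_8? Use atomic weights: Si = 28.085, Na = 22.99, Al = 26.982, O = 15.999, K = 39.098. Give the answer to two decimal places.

6.66 mass %

Formula mass = 0.77×22.99 + 0.23×39.098 + 1×26.982 + 3×28.085 + 8×15.999 = 265.924 g/mol, of which 17.702 g is Na.
So Na makes up 17.702/265.924 = 0.0666 of the mass, i.e. 6.66%.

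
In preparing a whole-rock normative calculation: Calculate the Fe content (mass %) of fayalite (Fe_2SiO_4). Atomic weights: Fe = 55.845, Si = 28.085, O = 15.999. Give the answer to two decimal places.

54.81 mass %

M(Fe_2SiO_4) = 203.771 g/mol.
Fe contributes 2 × 55.845 = 111.690 g per mole.
111.690/203.771 = 0.5481 → 54.81%.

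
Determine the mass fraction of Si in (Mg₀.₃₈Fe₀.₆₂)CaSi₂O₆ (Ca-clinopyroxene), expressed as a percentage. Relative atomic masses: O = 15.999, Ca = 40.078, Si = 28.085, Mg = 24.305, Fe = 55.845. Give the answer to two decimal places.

Molar mass of (Mg₀.₃₈Fe₀.₆₂)CaSi₂O₆: 0.38*24.305 + 0.62*55.845 + 1*40.078 + 2*28.085 + 6*15.999 = 236.102 g/mol.
Mass of Si per formula unit: 2 × 28.085 = 56.170 g.
Weight fraction Si = 56.170 / 236.102 = 0.2379.

23.79 weight percent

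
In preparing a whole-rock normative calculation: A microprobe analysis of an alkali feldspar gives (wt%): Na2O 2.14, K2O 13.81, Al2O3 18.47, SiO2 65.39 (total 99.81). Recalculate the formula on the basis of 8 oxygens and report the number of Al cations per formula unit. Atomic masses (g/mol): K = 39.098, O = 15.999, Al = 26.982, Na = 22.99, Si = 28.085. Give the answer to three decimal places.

0.999 Al apfu

Na2O: 2.14/61.979 = 0.03453 mol → 0.06906 mol Na, 0.03453 mol O.
K2O: 13.81/94.195 = 0.14661 mol → 0.29322 mol K, 0.14661 mol O.
Al2O3: 18.47/101.961 = 0.18115 mol → 0.36230 mol Al, 0.54345 mol O.
SiO2: 65.39/60.083 = 1.08833 mol → 1.08833 mol Si, 2.17666 mol O.
Total oxygen = 2.90125 mol. Normalization factor = 8/2.90125 = 2.75743.
Al per 8 O = 0.36230 × 2.75743 = 0.999.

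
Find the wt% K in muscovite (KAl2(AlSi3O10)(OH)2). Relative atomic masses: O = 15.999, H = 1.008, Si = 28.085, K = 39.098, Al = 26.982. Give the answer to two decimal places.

9.82 wt%

Molar mass of KAl2(AlSi3O10)(OH)2: 1*39.098 + 3*26.982 + 3*28.085 + 12*15.999 + 2*1.008 = 398.303 g/mol.
Mass of K per formula unit: 1 × 39.098 = 39.098 g.
Weight fraction K = 39.098 / 398.303 = 0.0982.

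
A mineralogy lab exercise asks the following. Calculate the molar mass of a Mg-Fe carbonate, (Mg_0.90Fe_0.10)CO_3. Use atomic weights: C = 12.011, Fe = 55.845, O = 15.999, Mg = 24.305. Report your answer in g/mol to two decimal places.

Mg: 0.90 × 24.305 = 21.8745
Fe: 0.10 × 55.845 = 5.5845
C: 1 × 12.011 = 12.0110
O: 3 × 15.999 = 47.9970
Summing the contributions gives the formula mass.

87.47 g/mol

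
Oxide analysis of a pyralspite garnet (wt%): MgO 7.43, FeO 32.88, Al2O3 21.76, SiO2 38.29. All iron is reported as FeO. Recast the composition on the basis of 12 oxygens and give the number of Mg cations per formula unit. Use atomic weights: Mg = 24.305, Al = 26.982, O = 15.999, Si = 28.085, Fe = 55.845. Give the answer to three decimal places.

0.865 Mg apfu

7.43 wt% MgO ÷ 40.304 g/mol = 0.18435 mol, giving 0.18435 Mg and 0.18435 O.
32.88 wt% FeO ÷ 71.844 g/mol = 0.45766 mol, giving 0.45766 Fe and 0.45766 O.
21.76 wt% Al2O3 ÷ 101.961 g/mol = 0.21341 mol, giving 0.42682 Al and 0.64023 O.
38.29 wt% SiO2 ÷ 60.083 g/mol = 0.63729 mol, giving 0.63729 Si and 1.27458 O.
Oxygen sums to 2.55682; scaling by 12/2.55682 = 4.69333 puts the formula on 12 O.
Mg: 0.18435 × 4.69333 = 0.865 atoms per formula unit.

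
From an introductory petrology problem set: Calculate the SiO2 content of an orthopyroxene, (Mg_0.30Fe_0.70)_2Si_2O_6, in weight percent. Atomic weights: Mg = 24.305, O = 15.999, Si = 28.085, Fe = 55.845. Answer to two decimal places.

M((Mg_0.30Fe_0.70)_2Si_2O_6) = 244.930 g/mol; M(SiO2) = 60.083 g/mol.
Moles SiO2 per formula unit = 2 Si ÷ 1 = 2.0000.
SiO2 fraction = (2.0000 × 60.083) / 244.930 = 120.166/244.930 = 0.4906.

49.06 wt%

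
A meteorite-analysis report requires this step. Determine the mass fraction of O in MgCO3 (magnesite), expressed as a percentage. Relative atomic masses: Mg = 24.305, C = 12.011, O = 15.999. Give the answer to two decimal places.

Molar mass of MgCO3: 1·24.305 + 1·12.011 + 3·15.999 = 84.313 g/mol.
Mass of O per formula unit: 3 × 15.999 = 47.997 g.
Weight fraction O = 47.997 / 84.313 = 0.5693.

56.93 weight percent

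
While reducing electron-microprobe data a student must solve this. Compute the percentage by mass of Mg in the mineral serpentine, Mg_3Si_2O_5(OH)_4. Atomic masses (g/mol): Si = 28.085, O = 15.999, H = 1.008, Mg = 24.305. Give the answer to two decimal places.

Molar mass of Mg_3Si_2O_5(OH)_4: 3×24.305 + 2×28.085 + 9×15.999 + 4×1.008 = 277.108 g/mol.
Mass of Mg per formula unit: 3 × 24.305 = 72.915 g.
Weight fraction Mg = 72.915 / 277.108 = 0.2631.

26.31 weight percent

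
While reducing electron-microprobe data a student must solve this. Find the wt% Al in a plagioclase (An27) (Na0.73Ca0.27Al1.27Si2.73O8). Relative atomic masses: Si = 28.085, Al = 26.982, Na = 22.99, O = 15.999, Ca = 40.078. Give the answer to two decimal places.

12.86 wt%

Formula mass = 0.73×22.99 + 0.27×40.078 + 1.27×26.982 + 2.73×28.085 + 8×15.999 = 266.535 g/mol, of which 34.267 g is Al.
So Al makes up 34.267/266.535 = 0.1286 of the mass, i.e. 12.86%.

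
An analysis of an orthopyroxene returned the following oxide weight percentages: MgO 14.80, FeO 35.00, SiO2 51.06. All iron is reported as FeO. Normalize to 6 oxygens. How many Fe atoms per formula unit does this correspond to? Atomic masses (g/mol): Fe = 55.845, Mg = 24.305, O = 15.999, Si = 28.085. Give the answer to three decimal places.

1.144 Fe apfu

14.80 wt% MgO ÷ 40.304 g/mol = 0.36721 mol, giving 0.36721 Mg and 0.36721 O.
35.00 wt% FeO ÷ 71.844 g/mol = 0.48717 mol, giving 0.48717 Fe and 0.48717 O.
51.06 wt% SiO2 ÷ 60.083 g/mol = 0.84982 mol, giving 0.84982 Si and 1.69964 O.
Oxygen sums to 2.55402; scaling by 6/2.55402 = 2.34924 puts the formula on 6 O.
Fe: 0.48717 × 2.34924 = 1.144 atoms per formula unit.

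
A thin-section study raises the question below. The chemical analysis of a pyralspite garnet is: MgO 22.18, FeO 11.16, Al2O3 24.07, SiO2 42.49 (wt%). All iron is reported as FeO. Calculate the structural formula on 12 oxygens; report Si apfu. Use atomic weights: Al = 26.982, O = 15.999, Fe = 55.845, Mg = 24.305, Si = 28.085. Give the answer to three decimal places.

3.001 Si apfu

MgO (M=40.304): mol = 0.55032; Mg = 0.55032, O = 0.55032.
FeO (M=71.844): mol = 0.15534; Fe = 0.15534, O = 0.15534.
Al2O3 (M=101.961): mol = 0.23607; Al = 0.47214, O = 0.70821.
SiO2 (M=60.083): mol = 0.70719; Si = 0.70719, O = 1.41438.
ΣO = 2.82825; factor = 12/ΣO = 4.24291.
Si apfu = 0.70719 × 4.24291 = 3.001.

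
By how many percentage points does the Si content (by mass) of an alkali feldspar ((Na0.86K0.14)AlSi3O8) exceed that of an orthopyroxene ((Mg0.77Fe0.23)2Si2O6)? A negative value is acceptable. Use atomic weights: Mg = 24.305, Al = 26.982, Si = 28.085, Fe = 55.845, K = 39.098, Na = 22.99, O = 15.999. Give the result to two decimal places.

5.77 percentage points

First mineral: 84.255 g Si in 264.474 g formula = 31.86 wt% Si.
Second mineral: 56.170 g Si in 215.282 g formula = 26.09 wt% Si.
31.86% − 26.09% gives a difference of 5.77 percentage points.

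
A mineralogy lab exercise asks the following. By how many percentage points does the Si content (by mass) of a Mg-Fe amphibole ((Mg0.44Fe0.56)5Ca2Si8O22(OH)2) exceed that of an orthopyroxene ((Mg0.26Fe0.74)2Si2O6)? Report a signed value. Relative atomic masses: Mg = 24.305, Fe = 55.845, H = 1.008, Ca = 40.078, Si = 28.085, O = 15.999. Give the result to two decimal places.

M((Mg0.44Fe0.56)5Ca2Si8O22(OH)2) = 900.665 g/mol, so wt% Si = 224.680/900.665 × 100 = 24.95%.
M((Mg0.26Fe0.74)2Si2O6) = 247.453 g/mol, so wt% Si = 56.170/247.453 × 100 = 22.70%.
24.95 − 22.70 = 2.25 pp.

2.25 percentage points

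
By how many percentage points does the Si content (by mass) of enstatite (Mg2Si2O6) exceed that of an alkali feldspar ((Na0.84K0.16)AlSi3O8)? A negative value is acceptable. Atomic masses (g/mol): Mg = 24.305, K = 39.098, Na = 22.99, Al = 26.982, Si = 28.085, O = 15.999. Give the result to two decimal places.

Si in Mg2Si2O6: molar mass 200.774 g/mol; 2×28.085 = 56.170 g → 27.98 wt%.
Si in (Na0.84K0.16)AlSi3O8: molar mass 264.796 g/mol; 3×28.085 = 84.255 g → 31.82 wt%.
Difference = 27.98 − 31.82 = -3.84 percentage points.

-3.84 percentage points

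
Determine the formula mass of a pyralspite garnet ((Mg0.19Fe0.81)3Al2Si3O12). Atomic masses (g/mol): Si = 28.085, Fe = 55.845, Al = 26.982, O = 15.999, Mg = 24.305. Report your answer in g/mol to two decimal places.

479.76 g/mol

The formula mass is the sum 0.57×24.305 + 2.43×55.845 + 2×26.982 + 3×28.085 + 12×15.999.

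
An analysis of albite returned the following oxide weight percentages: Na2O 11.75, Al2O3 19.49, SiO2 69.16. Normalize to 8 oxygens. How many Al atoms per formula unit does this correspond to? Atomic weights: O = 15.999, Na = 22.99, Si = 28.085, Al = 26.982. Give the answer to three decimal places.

0.998 Al apfu

Na2O (M=61.979): mol = 0.18958; Na = 0.37916, O = 0.18958.
Al2O3 (M=101.961): mol = 0.19115; Al = 0.38230, O = 0.57345.
SiO2 (M=60.083): mol = 1.15107; Si = 1.15107, O = 2.30214.
ΣO = 3.06517; factor = 8/ΣO = 2.60997.
Al apfu = 0.38230 × 2.60997 = 0.998.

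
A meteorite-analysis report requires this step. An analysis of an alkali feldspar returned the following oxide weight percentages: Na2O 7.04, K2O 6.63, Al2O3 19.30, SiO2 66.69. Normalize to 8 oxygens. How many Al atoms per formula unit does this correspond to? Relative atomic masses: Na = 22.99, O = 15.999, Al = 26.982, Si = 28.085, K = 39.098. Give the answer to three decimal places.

Na2O: 7.04/61.979 = 0.11359 mol → 0.22718 mol Na, 0.11359 mol O.
K2O: 6.63/94.195 = 0.07039 mol → 0.14078 mol K, 0.07039 mol O.
Al2O3: 19.30/101.961 = 0.18929 mol → 0.37858 mol Al, 0.56787 mol O.
SiO2: 66.69/60.083 = 1.10996 mol → 1.10996 mol Si, 2.21992 mol O.
Total oxygen = 2.97177 mol. Normalization factor = 8/2.97177 = 2.69200.
Al per 8 O = 0.37858 × 2.69200 = 1.019.

1.019 Al apfu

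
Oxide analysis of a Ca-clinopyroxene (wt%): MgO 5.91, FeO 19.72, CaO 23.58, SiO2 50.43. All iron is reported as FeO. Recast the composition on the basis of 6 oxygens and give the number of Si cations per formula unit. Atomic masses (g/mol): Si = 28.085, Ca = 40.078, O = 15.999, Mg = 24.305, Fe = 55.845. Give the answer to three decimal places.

1.998 Si apfu

5.91 wt% MgO ÷ 40.304 g/mol = 0.14664 mol, giving 0.14664 Mg and 0.14664 O.
19.72 wt% FeO ÷ 71.844 g/mol = 0.27448 mol, giving 0.27448 Fe and 0.27448 O.
23.58 wt% CaO ÷ 56.077 g/mol = 0.42049 mol, giving 0.42049 Ca and 0.42049 O.
50.43 wt% SiO2 ÷ 60.083 g/mol = 0.83934 mol, giving 0.83934 Si and 1.67868 O.
Oxygen sums to 2.52029; scaling by 6/2.52029 = 2.38068 puts the formula on 6 O.
Si: 0.83934 × 2.38068 = 1.998 atoms per formula unit.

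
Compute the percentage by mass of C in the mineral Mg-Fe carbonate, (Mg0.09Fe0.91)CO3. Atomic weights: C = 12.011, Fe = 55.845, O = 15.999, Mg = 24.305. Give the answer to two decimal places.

Molar mass of (Mg0.09Fe0.91)CO3: 0.09·24.305 + 0.91·55.845 + 1·12.011 + 3·15.999 = 113.014 g/mol.
Mass of C per formula unit: 1 × 12.011 = 12.011 g.
Weight fraction C = 12.011 / 113.014 = 0.1063.

10.63 wt%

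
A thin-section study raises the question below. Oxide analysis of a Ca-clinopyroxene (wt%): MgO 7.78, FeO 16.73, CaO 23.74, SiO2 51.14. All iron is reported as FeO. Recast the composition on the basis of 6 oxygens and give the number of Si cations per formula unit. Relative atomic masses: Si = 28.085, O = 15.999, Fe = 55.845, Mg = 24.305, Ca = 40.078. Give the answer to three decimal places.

MgO: 7.78/40.304 = 0.19303 mol → 0.19303 mol Mg, 0.19303 mol O.
FeO: 16.73/71.844 = 0.23287 mol → 0.23287 mol Fe, 0.23287 mol O.
CaO: 23.74/56.077 = 0.42335 mol → 0.42335 mol Ca, 0.42335 mol O.
SiO2: 51.14/60.083 = 0.85116 mol → 0.85116 mol Si, 1.70232 mol O.
Total oxygen = 2.55157 mol. Normalization factor = 6/2.55157 = 2.35149.
Si per 6 O = 0.85116 × 2.35149 = 2.001.

2.001 Si apfu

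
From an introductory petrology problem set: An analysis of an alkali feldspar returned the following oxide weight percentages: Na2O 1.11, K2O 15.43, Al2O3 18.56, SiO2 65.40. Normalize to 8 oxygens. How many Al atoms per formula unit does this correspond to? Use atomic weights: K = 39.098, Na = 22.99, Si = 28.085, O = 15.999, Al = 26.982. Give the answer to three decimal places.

1.003 Al apfu

Na2O: 1.11/61.979 = 0.01791 mol → 0.03582 mol Na, 0.01791 mol O.
K2O: 15.43/94.195 = 0.16381 mol → 0.32762 mol K, 0.16381 mol O.
Al2O3: 18.56/101.961 = 0.18203 mol → 0.36406 mol Al, 0.54609 mol O.
SiO2: 65.40/60.083 = 1.08849 mol → 1.08849 mol Si, 2.17698 mol O.
Total oxygen = 2.90479 mol. Normalization factor = 8/2.90479 = 2.75407.
Al per 8 O = 0.36406 × 2.75407 = 1.003.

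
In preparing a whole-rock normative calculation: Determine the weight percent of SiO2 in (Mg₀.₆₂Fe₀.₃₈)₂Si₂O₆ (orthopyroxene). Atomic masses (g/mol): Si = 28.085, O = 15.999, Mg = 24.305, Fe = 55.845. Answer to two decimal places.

M((Mg₀.₆₂Fe₀.₃₈)₂Si₂O₆) = 224.744 g/mol; M(SiO2) = 60.083 g/mol.
Moles SiO2 per formula unit = 2 Si ÷ 1 = 2.0000.
SiO2 fraction = (2.0000 × 60.083) / 224.744 = 120.166/224.744 = 0.5347.

53.47 wt%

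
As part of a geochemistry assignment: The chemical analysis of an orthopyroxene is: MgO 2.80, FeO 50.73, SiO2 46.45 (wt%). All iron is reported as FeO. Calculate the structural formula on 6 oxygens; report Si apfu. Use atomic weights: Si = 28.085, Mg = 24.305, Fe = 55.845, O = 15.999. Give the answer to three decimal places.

2.80 wt% MgO ÷ 40.304 g/mol = 0.06947 mol, giving 0.06947 Mg and 0.06947 O.
50.73 wt% FeO ÷ 71.844 g/mol = 0.70611 mol, giving 0.70611 Fe and 0.70611 O.
46.45 wt% SiO2 ÷ 60.083 g/mol = 0.77310 mol, giving 0.77310 Si and 1.54620 O.
Oxygen sums to 2.32178; scaling by 6/2.32178 = 2.58422 puts the formula on 6 O.
Si: 0.77310 × 2.58422 = 1.998 atoms per formula unit.

1.998 Si apfu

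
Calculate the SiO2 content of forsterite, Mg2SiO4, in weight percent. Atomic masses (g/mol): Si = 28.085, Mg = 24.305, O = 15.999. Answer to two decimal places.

42.71 wt%

M(Mg2SiO4) = 140.691 g/mol; M(SiO2) = 60.083 g/mol.
Moles SiO2 per formula unit = 1 Si ÷ 1 = 1.0000.
SiO2 fraction = (1.0000 × 60.083) / 140.691 = 60.083/140.691 = 0.4271.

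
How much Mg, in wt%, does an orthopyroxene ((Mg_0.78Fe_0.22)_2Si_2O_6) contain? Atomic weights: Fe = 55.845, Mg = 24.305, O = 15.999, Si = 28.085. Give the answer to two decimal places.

17.66 wt%

Molar mass of (Mg_0.78Fe_0.22)_2Si_2O_6: 1.56×24.305 + 0.44×55.845 + 2×28.085 + 6×15.999 = 214.652 g/mol.
Mass of Mg per formula unit: 1.56 × 24.305 = 37.916 g.
Weight fraction Mg = 37.916 / 214.652 = 0.1766.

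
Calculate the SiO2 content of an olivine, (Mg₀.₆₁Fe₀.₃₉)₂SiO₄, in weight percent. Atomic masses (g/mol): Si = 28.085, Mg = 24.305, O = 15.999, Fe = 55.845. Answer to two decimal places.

Formula mass = 165.292 g/mol.
1 Si → 1.0000 mol SiO2 per formula unit; M(SiO2) = 60.083, so SiO2 mass = 60.083 g.
60.083/165.292 × 100 = 36.35 wt%.

36.35 wt%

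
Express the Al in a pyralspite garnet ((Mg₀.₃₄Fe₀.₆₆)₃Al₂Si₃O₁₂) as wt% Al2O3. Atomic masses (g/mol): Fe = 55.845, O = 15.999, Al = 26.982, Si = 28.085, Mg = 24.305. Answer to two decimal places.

21.90 wt%

Formula mass = 465.571 g/mol.
2 Al → 1.0000 mol Al2O3 per formula unit; M(Al2O3) = 101.961, so Al2O3 mass = 101.961 g.
101.961/465.571 × 100 = 21.90 wt%.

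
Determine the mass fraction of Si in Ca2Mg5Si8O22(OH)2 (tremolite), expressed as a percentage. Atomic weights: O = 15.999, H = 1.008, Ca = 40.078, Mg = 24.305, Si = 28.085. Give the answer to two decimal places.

27.66 mass %

M(Ca2Mg5Si8O22(OH)2) = 812.353 g/mol.
Si contributes 8 × 28.085 = 224.680 g per mole.
224.680/812.353 = 0.2766 → 27.66%.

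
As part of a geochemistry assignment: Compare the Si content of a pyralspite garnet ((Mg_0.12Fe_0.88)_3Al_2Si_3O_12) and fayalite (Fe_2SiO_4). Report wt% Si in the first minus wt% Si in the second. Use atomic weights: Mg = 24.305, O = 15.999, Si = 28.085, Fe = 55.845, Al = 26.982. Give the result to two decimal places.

M((Mg_0.12Fe_0.88)_3Al_2Si_3O_12) = 486.388 g/mol, so wt% Si = 84.255/486.388 × 100 = 17.32%.
M(Fe_2SiO_4) = 203.771 g/mol, so wt% Si = 28.085/203.771 × 100 = 13.78%.
17.32 − 13.78 = 3.54 pp.

3.54 percentage points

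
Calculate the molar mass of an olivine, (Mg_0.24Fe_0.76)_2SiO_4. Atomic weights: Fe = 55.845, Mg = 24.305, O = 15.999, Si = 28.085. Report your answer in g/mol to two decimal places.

Mg: 0.48 × 24.305 = 11.6664
Fe: 1.52 × 55.845 = 84.8844
Si: 1 × 28.085 = 28.0850
O: 4 × 15.999 = 63.9960
Summing the contributions gives the formula mass.

188.63 g/mol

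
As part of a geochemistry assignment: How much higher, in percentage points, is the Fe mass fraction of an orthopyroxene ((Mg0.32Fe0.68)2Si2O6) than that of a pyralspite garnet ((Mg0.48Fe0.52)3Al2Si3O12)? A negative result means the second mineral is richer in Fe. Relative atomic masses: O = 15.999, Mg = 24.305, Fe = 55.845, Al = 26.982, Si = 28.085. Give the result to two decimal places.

11.91 percentage points

M((Mg0.32Fe0.68)2Si2O6) = 243.668 g/mol, so wt% Fe = 75.949/243.668 × 100 = 31.17%.
M((Mg0.48Fe0.52)3Al2Si3O12) = 452.324 g/mol, so wt% Fe = 87.118/452.324 × 100 = 19.26%.
31.17 − 19.26 = 11.91 pp.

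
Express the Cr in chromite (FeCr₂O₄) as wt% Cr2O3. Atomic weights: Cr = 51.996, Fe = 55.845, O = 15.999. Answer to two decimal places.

67.90 wt%

M(FeCr₂O₄) = 223.833 g/mol; M(Cr2O3) = 151.989 g/mol.
Moles Cr2O3 per formula unit = 2 Cr ÷ 2 = 1.0000.
Cr2O3 fraction = (1.0000 × 151.989) / 223.833 = 151.989/223.833 = 0.6790.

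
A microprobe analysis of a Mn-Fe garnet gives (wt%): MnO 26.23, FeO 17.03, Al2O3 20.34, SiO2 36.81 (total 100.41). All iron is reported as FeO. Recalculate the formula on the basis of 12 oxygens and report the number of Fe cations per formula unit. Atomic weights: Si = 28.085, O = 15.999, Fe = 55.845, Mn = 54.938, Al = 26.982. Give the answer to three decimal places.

1.170 Fe apfu

MnO: 26.23/70.937 = 0.36976 mol → 0.36976 mol Mn, 0.36976 mol O.
FeO: 17.03/71.844 = 0.23704 mol → 0.23704 mol Fe, 0.23704 mol O.
Al2O3: 20.34/101.961 = 0.19949 mol → 0.39898 mol Al, 0.59847 mol O.
SiO2: 36.81/60.083 = 0.61265 mol → 0.61265 mol Si, 1.22530 mol O.
Total oxygen = 2.43057 mol. Normalization factor = 12/2.43057 = 4.93711.
Fe per 12 O = 0.23704 × 4.93711 = 1.170.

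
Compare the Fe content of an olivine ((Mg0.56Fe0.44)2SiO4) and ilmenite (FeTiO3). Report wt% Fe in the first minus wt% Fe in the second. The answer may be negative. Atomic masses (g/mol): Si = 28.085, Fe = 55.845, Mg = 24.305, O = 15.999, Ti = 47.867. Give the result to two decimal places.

Fe in (Mg0.56Fe0.44)2SiO4: molar mass 168.446 g/mol; 0.88×55.845 = 49.144 g → 29.17 wt%.
Fe in FeTiO3: molar mass 151.709 g/mol; 1×55.845 = 55.845 g → 36.81 wt%.
Difference = 29.17 − 36.81 = -7.64 percentage points.

-7.64 percentage points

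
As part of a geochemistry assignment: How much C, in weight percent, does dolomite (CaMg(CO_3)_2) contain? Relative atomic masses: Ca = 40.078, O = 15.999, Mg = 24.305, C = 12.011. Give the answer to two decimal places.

Formula mass = 1×40.078 + 1×24.305 + 2×12.011 + 6×15.999 = 184.399 g/mol, of which 24.022 g is C.
So C makes up 24.022/184.399 = 0.1303 of the mass, i.e. 13.03%.

13.03 weight percent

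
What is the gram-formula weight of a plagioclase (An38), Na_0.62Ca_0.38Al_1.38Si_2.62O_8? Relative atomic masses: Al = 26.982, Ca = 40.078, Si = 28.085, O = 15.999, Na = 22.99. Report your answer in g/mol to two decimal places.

268.29 g/mol

Na: 0.62 × 22.99 = 14.2538
Ca: 0.38 × 40.078 = 15.2296
Al: 1.38 × 26.982 = 37.2352
Si: 2.62 × 28.085 = 73.5827
O: 8 × 15.999 = 127.9920
Summing the contributions gives the formula mass.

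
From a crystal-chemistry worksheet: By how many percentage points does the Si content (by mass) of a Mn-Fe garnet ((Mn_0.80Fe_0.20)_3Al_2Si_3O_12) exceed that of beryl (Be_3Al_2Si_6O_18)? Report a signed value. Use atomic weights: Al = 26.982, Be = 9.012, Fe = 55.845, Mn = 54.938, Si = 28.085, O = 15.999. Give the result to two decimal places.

Si in (Mn_0.80Fe_0.20)_3Al_2Si_3O_12: molar mass 495.565 g/mol; 3×28.085 = 84.255 g → 17.00 wt%.
Si in Be_3Al_2Si_6O_18: molar mass 537.492 g/mol; 6×28.085 = 168.510 g → 31.35 wt%.
Difference = 17.00 − 31.35 = -14.35 percentage points.

-14.35 percentage points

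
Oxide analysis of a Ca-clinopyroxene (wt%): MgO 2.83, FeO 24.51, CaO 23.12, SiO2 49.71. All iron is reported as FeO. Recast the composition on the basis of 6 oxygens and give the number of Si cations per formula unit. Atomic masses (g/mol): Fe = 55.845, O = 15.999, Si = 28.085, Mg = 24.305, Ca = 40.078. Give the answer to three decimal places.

2.003 Si apfu

MgO: 2.83/40.304 = 0.07022 mol → 0.07022 mol Mg, 0.07022 mol O.
FeO: 24.51/71.844 = 0.34116 mol → 0.34116 mol Fe, 0.34116 mol O.
CaO: 23.12/56.077 = 0.41229 mol → 0.41229 mol Ca, 0.41229 mol O.
SiO2: 49.71/60.083 = 0.82736 mol → 0.82736 mol Si, 1.65472 mol O.
Total oxygen = 2.47839 mol. Normalization factor = 6/2.47839 = 2.42093.
Si per 6 O = 0.82736 × 2.42093 = 2.003.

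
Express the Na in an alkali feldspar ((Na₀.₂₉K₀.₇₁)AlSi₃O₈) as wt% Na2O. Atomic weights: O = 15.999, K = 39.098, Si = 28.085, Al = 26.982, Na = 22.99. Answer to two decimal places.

3.28 wt%

Formula mass = 273.656 g/mol.
0.29 Na → 0.1450 mol Na2O per formula unit; M(Na2O) = 61.979, so Na2O mass = 8.987 g.
8.987/273.656 × 100 = 3.28 wt%.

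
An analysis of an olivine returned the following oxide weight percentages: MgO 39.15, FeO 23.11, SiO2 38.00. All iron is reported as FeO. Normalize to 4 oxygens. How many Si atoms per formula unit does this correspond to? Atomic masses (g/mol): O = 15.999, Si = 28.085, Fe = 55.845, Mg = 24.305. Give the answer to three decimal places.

0.989 Si apfu

MgO: 39.15/40.304 = 0.97137 mol → 0.97137 mol Mg, 0.97137 mol O.
FeO: 23.11/71.844 = 0.32167 mol → 0.32167 mol Fe, 0.32167 mol O.
SiO2: 38.00/60.083 = 0.63246 mol → 0.63246 mol Si, 1.26492 mol O.
Total oxygen = 2.55796 mol. Normalization factor = 4/2.55796 = 1.56375.
Si per 4 O = 0.63246 × 1.56375 = 0.989.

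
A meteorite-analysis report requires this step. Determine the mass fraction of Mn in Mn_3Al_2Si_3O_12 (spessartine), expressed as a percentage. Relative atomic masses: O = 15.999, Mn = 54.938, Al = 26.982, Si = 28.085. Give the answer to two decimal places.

33.29 weight percent

M(Mn_3Al_2Si_3O_12) = 495.021 g/mol.
Mn contributes 3 × 54.938 = 164.814 g per mole.
164.814/495.021 = 0.3329 → 33.29%.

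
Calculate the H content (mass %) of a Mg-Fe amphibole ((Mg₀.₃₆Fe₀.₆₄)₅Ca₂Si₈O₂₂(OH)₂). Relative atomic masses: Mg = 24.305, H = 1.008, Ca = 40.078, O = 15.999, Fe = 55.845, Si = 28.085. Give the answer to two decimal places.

0.22 mass %

Molar mass of (Mg₀.₃₆Fe₀.₆₄)₅Ca₂Si₈O₂₂(OH)₂: 1.80·24.305 + 3.20·55.845 + 2·40.078 + 8·28.085 + 24·15.999 + 2·1.008 = 913.281 g/mol.
Mass of H per formula unit: 2 × 1.008 = 2.016 g.
Weight fraction H = 2.016 / 913.281 = 0.0022.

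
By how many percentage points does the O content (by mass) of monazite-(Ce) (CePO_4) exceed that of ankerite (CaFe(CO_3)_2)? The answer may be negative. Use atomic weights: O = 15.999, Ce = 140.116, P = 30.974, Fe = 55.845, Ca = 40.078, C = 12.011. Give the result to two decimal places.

-17.23 percentage points

O in CePO_4: molar mass 235.086 g/mol; 4×15.999 = 63.996 g → 27.22 wt%.
O in CaFe(CO_3)_2: molar mass 215.939 g/mol; 6×15.999 = 95.994 g → 44.45 wt%.
Difference = 27.22 − 44.45 = -17.23 percentage points.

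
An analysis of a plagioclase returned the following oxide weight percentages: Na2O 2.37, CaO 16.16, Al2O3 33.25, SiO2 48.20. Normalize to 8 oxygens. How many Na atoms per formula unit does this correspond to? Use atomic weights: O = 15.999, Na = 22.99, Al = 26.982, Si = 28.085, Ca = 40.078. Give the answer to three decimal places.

0.210 Na apfu

Na2O: 2.37/61.979 = 0.03824 mol → 0.07648 mol Na, 0.03824 mol O.
CaO: 16.16/56.077 = 0.28818 mol → 0.28818 mol Ca, 0.28818 mol O.
Al2O3: 33.25/101.961 = 0.32611 mol → 0.65222 mol Al, 0.97833 mol O.
SiO2: 48.20/60.083 = 0.80222 mol → 0.80222 mol Si, 1.60444 mol O.
Total oxygen = 2.90919 mol. Normalization factor = 8/2.90919 = 2.74991.
Na per 8 O = 0.07648 × 2.74991 = 0.210.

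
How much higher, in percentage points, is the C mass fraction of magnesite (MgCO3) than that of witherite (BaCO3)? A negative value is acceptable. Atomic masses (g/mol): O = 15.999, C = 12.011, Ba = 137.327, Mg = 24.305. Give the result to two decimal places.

8.16 percentage points

C in MgCO3: molar mass 84.313 g/mol; 1×12.011 = 12.011 g → 14.25 wt%.
C in BaCO3: molar mass 197.335 g/mol; 1×12.011 = 12.011 g → 6.09 wt%.
Difference = 14.25 − 6.09 = 8.16 percentage points.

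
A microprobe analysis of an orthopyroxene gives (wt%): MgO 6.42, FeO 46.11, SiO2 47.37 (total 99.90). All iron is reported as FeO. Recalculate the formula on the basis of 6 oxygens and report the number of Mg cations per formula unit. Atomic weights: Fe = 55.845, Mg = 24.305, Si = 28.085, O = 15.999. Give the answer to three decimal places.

0.402 Mg apfu

MgO (M=40.304): mol = 0.15929; Mg = 0.15929, O = 0.15929.
FeO (M=71.844): mol = 0.64181; Fe = 0.64181, O = 0.64181.
SiO2 (M=60.083): mol = 0.78841; Si = 0.78841, O = 1.57682.
ΣO = 2.37792; factor = 6/ΣO = 2.52321.
Mg apfu = 0.15929 × 2.52321 = 0.402.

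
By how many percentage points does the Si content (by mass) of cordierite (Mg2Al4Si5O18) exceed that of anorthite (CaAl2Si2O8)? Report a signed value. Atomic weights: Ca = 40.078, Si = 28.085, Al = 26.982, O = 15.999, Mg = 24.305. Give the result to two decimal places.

3.82 percentage points

M(Mg2Al4Si5O18) = 584.945 g/mol, so wt% Si = 140.425/584.945 × 100 = 24.01%.
M(CaAl2Si2O8) = 278.204 g/mol, so wt% Si = 56.170/278.204 × 100 = 20.19%.
24.01 − 20.19 = 3.82 pp.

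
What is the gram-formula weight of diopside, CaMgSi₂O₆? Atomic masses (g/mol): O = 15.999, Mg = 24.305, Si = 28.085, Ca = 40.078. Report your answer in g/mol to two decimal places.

216.55 g/mol

Ca: 1 × 40.078 = 40.0780
Mg: 1 × 24.305 = 24.3050
Si: 2 × 28.085 = 56.1700
O: 6 × 15.999 = 95.9940
Summing the contributions gives the formula mass.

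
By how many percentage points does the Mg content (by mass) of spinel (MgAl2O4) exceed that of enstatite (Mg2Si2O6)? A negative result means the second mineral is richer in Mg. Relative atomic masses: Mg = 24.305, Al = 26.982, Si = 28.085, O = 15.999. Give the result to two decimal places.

M(MgAl2O4) = 142.265 g/mol, so wt% Mg = 24.305/142.265 × 100 = 17.08%.
M(Mg2Si2O6) = 200.774 g/mol, so wt% Mg = 48.610/200.774 × 100 = 24.21%.
17.08 − 24.21 = -7.13 pp.

-7.13 percentage points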